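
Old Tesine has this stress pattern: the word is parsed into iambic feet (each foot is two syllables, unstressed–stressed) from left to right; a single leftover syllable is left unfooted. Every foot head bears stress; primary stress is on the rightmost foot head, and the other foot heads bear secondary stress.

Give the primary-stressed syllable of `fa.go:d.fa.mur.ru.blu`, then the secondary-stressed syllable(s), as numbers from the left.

primary 6, secondary 2, 4

Parse left to right into iambic (σˈσ) feet: (fa.ˈgo:d) (fa.ˈmur) (ru.ˈblu).
Foot heads (stressed positions): 2, 4, 6.
End Rule Rightmost: primary stress on the rightmost head = syllable 6.
Secondary stress on 2, 4: fa.ˌgo:d.fa.ˌmur.ru.ˈblu.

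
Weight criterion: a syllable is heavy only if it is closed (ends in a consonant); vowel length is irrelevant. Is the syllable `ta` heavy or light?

light

`ta`: short vowel, open (no coda). Open (no coda) → light.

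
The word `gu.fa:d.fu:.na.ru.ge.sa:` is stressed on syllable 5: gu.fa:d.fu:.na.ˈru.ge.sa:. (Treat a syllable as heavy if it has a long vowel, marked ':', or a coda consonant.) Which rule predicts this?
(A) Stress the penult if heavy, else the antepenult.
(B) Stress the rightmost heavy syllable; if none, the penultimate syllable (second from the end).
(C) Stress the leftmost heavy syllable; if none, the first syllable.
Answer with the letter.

A

Rule A → syllable 5 ✓.
Rule B → syllable 7 (observed: 5).
Rule C → syllable 2 (observed: 5).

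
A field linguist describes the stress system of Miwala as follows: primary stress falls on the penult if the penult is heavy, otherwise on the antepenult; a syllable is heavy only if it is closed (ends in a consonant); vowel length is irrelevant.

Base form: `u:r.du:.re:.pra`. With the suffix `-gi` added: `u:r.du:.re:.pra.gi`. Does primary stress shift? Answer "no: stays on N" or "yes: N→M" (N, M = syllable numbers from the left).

Base `u:r.du:.re:.pra` (4 syllables):
  Weights: 2 du: L, 3 re: L, 4 pra L.
  The penult (syllable 3, re:) is light, so stress falls on the antepenult (syllable 2, du:).
  → primary stress on syllable 2.
Suffixed `u:r.du:.re:.pra.gi` (5 syllables):
  Weights: 3 re: L, 4 pra L, 5 gi L.
  The penult (syllable 4, pra) is light, so stress falls on the antepenult (syllable 3, re:).
  → primary stress on syllable 3.

yes: 2→3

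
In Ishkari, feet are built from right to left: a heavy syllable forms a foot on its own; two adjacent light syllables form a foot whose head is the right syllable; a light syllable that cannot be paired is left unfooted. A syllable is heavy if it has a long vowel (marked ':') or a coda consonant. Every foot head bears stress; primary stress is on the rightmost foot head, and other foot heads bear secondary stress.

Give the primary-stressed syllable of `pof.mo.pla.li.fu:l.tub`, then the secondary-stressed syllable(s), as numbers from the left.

primary 6, secondary 1, 4, 5

Weights: 1 pof H, 2 mo L, 3 pla L, 4 li L, 5 fu:l H, 6 tub H.
Parse right to left (heavy = foot alone; LL = one foot; stranded L unfooted): (ˈpof) mo (pla.ˈli) (ˈfu:l) (ˈtub).
Foot heads: 1, 4, 5, 6.
Primary stress on the rightmost head = syllable 6.
Secondary stress on 1, 4, 5: ˌpof.mo.pla.ˌli.ˌfu:l.ˈtub.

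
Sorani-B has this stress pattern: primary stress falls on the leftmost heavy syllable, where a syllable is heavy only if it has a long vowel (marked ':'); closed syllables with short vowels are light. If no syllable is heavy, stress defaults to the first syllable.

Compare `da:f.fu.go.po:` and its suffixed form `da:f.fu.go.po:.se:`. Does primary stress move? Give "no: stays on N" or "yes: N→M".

no: stays on 1

Base `da:f.fu.go.po:` (4 syllables):
  Weights: 1 da:f H, 2 fu L, 3 go L, 4 po: H.
  Heavy syllables in the domain: 1, 4. The leftmost is syllable 1 (da:f).
  → primary stress on syllable 1.
Suffixed `da:f.fu.go.po:.se:` (5 syllables):
  Weights: 1 da:f H, 2 fu L, 3 go L, 4 po: H, 5 se: H.
  Heavy syllables in the domain: 1, 4, 5. The leftmost is syllable 1 (da:f).
  → primary stress on syllable 1.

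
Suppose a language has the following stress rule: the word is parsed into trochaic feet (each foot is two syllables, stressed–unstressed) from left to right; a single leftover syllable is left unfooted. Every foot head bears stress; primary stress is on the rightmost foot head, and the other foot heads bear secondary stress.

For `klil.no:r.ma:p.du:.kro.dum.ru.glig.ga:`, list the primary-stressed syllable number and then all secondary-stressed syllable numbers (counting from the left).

primary 7, secondary 1, 3, 5

Parse left to right into trochaic (ˈσσ) feet: (ˈklil.no:r) (ˈma:p.du:) (ˈkro.dum) (ˈru.glig) ga:. Syllable 9 is left unfooted.
Foot heads (stressed positions): 1, 3, 5, 7.
End Rule Rightmost: primary stress on the rightmost head = syllable 7.
Secondary stress on 1, 3, 5: ˌklil.no:r.ˌma:p.du:.ˌkro.dum.ˈru.glig.ga:.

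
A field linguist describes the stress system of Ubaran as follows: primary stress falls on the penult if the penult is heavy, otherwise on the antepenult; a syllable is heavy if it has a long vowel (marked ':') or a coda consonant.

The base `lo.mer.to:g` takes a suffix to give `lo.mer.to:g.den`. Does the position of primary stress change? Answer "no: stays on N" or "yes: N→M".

yes: 2→3

Base `lo.mer.to:g` (3 syllables):
  Weights: 1 lo L, 2 mer H, 3 to:g H.
  The penult (syllable 2, mer) is heavy, so it takes stress.
  → primary stress on syllable 2.
Suffixed `lo.mer.to:g.den` (4 syllables):
  Weights: 2 mer H, 3 to:g H, 4 den H.
  The penult (syllable 3, to:g) is heavy, so it takes stress.
  → primary stress on syllable 3.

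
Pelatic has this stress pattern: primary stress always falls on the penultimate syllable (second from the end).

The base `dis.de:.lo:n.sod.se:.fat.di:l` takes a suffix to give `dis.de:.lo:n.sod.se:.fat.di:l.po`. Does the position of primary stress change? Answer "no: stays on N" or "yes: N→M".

yes: 6→7

Base `dis.de:.lo:n.sod.se:.fat.di:l` (7 syllables):
  The word has 7 syllables; the penultimate syllable (second from the end) is syllable 6 (fat).
  → primary stress on syllable 6.
Suffixed `dis.de:.lo:n.sod.se:.fat.di:l.po` (8 syllables):
  The word has 8 syllables; the penultimate syllable (second from the end) is syllable 7 (di:l).
  → primary stress on syllable 7.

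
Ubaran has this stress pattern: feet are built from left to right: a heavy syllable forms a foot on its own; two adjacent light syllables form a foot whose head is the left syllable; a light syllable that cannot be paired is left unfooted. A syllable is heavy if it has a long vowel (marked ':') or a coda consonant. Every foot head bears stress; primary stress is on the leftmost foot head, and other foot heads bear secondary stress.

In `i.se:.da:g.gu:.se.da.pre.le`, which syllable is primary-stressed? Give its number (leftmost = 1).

Weights: 1 i L, 2 se: H, 3 da:g H, 4 gu: H, 5 se L, 6 da L, 7 pre L, 8 le L.
Parse left to right (heavy = foot alone; LL = one foot; stranded L unfooted): i (ˈse:) (ˈda:g) (ˈgu:) (ˈse.da) (ˈpre.le).
Foot heads: 2, 3, 4, 5, 7.
Primary stress on the leftmost head = syllable 2.
Primary stress: syllable 2 → i.ˈse:.da:g.gu:.se.da.pre.le.

2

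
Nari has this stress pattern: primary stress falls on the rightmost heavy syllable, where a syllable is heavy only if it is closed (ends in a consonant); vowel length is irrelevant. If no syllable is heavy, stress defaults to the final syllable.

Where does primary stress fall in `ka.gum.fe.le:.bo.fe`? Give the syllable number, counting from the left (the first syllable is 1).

2

Weights: 1 ka L, 2 gum H, 3 fe L, 4 le: L, 5 bo L, 6 fe L.
Heavy syllables in the domain: 2. The rightmost is syllable 2 (gum).
Primary stress: syllable 2 → ka.ˈgum.fe.le:.bo.fe.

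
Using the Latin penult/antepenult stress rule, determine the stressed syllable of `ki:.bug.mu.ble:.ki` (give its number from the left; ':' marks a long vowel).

4

Classical Latin: stress the penult if heavy (long vowel or closed), else the antepenult.
Weights: 3 mu L, 4 ble: H, 5 ki L.
The penult (syllable 4, ble:) is heavy, so it takes stress.
Stress on syllable 4: ki:.bug.mu.ˈble:.ki.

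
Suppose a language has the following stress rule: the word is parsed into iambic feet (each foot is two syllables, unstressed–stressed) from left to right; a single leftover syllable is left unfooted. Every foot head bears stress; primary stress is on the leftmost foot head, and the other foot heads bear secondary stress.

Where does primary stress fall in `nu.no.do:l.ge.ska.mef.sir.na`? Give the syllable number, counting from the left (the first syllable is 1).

Parse left to right into iambic (σˈσ) feet: (nu.ˈno) (do:l.ˈge) (ska.ˈmef) (sir.ˈna).
Foot heads (stressed positions): 2, 4, 6, 8.
End Rule Leftmost: primary stress on the leftmost head = syllable 2.
Primary stress: syllable 2 → nu.ˈno.do:l.ge.ska.mef.sir.na.

2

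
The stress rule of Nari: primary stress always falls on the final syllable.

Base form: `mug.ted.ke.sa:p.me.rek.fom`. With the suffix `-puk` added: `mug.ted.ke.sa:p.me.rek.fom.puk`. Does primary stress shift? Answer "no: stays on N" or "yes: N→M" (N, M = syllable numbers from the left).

yes: 7→8

Base `mug.ted.ke.sa:p.me.rek.fom` (7 syllables):
  The word has 7 syllables; the final syllable is syllable 7 (fom).
  → primary stress on syllable 7.
Suffixed `mug.ted.ke.sa:p.me.rek.fom.puk` (8 syllables):
  The word has 8 syllables; the final syllable is syllable 8 (puk).
  → primary stress on syllable 8.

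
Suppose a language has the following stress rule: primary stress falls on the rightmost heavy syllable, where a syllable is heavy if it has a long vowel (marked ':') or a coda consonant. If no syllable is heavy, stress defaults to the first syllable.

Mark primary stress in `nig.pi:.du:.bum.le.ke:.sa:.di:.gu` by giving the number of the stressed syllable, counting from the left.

Weights: 1 nig H, 2 pi: H, 3 du: H, 4 bum H, 5 le L, 6 ke: H, 7 sa: H, 8 di: H, 9 gu L.
Heavy syllables in the domain: 1, 2, 3, 4, 6, 7, 8. The rightmost is syllable 8 (di:).
Primary stress: syllable 8 → nig.pi:.du:.bum.le.ke:.sa:.ˈdi:.gu.

8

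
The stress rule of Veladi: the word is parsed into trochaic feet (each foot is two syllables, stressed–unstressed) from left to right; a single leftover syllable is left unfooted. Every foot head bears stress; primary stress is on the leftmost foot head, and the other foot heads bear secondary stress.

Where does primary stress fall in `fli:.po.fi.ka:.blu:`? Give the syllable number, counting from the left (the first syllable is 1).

Parse left to right into trochaic (ˈσσ) feet: (ˈfli:.po) (ˈfi.ka:) blu:. Syllable 5 is left unfooted.
Foot heads (stressed positions): 1, 3.
End Rule Leftmost: primary stress on the leftmost head = syllable 1.
Primary stress: syllable 1 → ˈfli:.po.fi.ka:.blu:.

1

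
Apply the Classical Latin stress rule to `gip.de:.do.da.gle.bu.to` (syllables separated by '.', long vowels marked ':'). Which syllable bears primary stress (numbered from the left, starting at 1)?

Classical Latin: stress the penult if heavy (long vowel or closed), else the antepenult.
Weights: 5 gle L, 6 bu L, 7 to L.
The penult (syllable 6, bu) is light, so stress falls on the antepenult (syllable 5, gle).
Stress on syllable 5: gip.de:.do.da.ˈgle.bu.to.

5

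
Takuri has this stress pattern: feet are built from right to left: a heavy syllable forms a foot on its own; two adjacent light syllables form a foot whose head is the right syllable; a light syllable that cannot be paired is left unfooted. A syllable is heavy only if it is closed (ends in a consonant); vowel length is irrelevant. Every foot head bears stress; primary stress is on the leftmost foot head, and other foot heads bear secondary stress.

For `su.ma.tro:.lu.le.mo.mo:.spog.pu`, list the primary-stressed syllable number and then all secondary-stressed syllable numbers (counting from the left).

Weights: 1 su L, 2 ma L, 3 tro: L, 4 lu L, 5 le L, 6 mo L, 7 mo: L, 8 spog H, 9 pu L.
Parse right to left (heavy = foot alone; LL = one foot; stranded L unfooted): su (ma.ˈtro:) (lu.ˈle) (mo.ˈmo:) (ˈspog) pu.
Foot heads: 3, 5, 7, 8.
Primary stress on the leftmost head = syllable 3.
Secondary stress on 5, 7, 8: su.ma.ˈtro:.lu.ˌle.mo.ˌmo:.ˌspog.pu.

primary 3, secondary 5, 7, 8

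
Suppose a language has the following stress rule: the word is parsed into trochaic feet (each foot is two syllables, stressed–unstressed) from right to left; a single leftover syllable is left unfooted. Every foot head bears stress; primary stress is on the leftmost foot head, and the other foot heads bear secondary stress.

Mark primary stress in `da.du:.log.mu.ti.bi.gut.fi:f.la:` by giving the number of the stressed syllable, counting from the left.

Parse right to left into trochaic (ˈσσ) feet: da (ˈdu:.log) (ˈmu.ti) (ˈbi.gut) (ˈfi:f.la:). Syllable 1 is left unfooted.
Foot heads (stressed positions): 2, 4, 6, 8.
End Rule Leftmost: primary stress on the leftmost head = syllable 2.
Primary stress: syllable 2 → da.ˈdu:.log.mu.ti.bi.gut.fi:f.la:.

2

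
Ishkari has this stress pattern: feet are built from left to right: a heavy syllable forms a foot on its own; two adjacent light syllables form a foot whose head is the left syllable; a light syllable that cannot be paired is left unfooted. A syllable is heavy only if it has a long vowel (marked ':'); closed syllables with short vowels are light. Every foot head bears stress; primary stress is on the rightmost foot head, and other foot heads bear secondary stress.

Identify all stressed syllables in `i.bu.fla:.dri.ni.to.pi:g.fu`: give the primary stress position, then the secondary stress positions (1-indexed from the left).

Weights: 1 i L, 2 bu L, 3 fla: H, 4 dri L, 5 ni L, 6 to L, 7 pi:g H, 8 fu L.
Parse left to right (heavy = foot alone; LL = one foot; stranded L unfooted): (ˈi.bu) (ˈfla:) (ˈdri.ni) to (ˈpi:g) fu.
Foot heads: 1, 3, 4, 7.
Primary stress on the rightmost head = syllable 7.
Secondary stress on 1, 3, 4: ˌi.bu.ˌfla:.ˌdri.ni.to.ˈpi:g.fu.

primary 7, secondary 1, 3, 4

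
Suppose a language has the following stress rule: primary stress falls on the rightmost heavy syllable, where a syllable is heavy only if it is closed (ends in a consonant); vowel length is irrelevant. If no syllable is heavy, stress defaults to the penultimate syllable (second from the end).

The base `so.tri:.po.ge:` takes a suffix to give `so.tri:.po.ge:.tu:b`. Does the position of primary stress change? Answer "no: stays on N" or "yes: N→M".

Base `so.tri:.po.ge:` (4 syllables):
  Weights: 1 so L, 2 tri: L, 3 po L, 4 ge: L.
  No heavy syllable in the domain; default to the penultimate syllable (second from the end) = syllable 3.
  → primary stress on syllable 3.
Suffixed `so.tri:.po.ge:.tu:b` (5 syllables):
  Weights: 1 so L, 2 tri: L, 3 po L, 4 ge: L, 5 tu:b H.
  Heavy syllables in the domain: 5. The rightmost is syllable 5 (tu:b).
  → primary stress on syllable 5.

yes: 3→5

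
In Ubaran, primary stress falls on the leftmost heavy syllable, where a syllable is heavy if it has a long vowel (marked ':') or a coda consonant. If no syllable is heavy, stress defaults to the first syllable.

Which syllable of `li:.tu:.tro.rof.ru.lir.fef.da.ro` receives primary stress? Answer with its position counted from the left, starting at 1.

Weights: 1 li: H, 2 tu: H, 3 tro L, 4 rof H, 5 ru L, 6 lir H, 7 fef H, 8 da L, 9 ro L.
Heavy syllables in the domain: 1, 2, 4, 6, 7. The leftmost is syllable 1 (li:).
Primary stress: syllable 1 → ˈli:.tu:.tro.rof.ru.lir.fef.da.ro.

1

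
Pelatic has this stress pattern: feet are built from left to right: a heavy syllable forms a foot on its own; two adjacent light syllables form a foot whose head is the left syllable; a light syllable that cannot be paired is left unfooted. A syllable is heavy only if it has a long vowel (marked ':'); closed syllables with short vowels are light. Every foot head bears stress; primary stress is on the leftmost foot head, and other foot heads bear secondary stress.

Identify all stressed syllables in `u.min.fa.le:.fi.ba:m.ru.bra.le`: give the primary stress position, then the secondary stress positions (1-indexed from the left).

Weights: 1 u L, 2 min L, 3 fa L, 4 le: H, 5 fi L, 6 ba:m H, 7 ru L, 8 bra L, 9 le L.
Parse left to right (heavy = foot alone; LL = one foot; stranded L unfooted): (ˈu.min) fa (ˈle:) fi (ˈba:m) (ˈru.bra) le.
Foot heads: 1, 4, 6, 7.
Primary stress on the leftmost head = syllable 1.
Secondary stress on 4, 6, 7: ˈu.min.fa.ˌle:.fi.ˌba:m.ˌru.bra.le.

primary 1, secondary 4, 6, 7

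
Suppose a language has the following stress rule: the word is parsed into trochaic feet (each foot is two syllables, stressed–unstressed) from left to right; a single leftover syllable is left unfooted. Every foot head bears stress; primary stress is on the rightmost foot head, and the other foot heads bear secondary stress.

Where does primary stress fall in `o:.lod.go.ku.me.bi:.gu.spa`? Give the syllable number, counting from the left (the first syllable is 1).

Parse left to right into trochaic (ˈσσ) feet: (ˈo:.lod) (ˈgo.ku) (ˈme.bi:) (ˈgu.spa).
Foot heads (stressed positions): 1, 3, 5, 7.
End Rule Rightmost: primary stress on the rightmost head = syllable 7.
Primary stress: syllable 7 → o:.lod.go.ku.me.bi:.ˈgu.spa.

7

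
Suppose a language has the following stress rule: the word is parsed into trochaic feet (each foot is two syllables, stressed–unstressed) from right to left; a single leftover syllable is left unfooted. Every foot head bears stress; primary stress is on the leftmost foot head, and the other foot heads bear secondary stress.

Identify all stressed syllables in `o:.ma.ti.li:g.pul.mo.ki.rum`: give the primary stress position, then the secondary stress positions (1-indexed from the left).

primary 1, secondary 3, 5, 7

Parse right to left into trochaic (ˈσσ) feet: (ˈo:.ma) (ˈti.li:g) (ˈpul.mo) (ˈki.rum).
Foot heads (stressed positions): 1, 3, 5, 7.
End Rule Leftmost: primary stress on the leftmost head = syllable 1.
Secondary stress on 3, 5, 7: ˈo:.ma.ˌti.li:g.ˌpul.mo.ˌki.rum.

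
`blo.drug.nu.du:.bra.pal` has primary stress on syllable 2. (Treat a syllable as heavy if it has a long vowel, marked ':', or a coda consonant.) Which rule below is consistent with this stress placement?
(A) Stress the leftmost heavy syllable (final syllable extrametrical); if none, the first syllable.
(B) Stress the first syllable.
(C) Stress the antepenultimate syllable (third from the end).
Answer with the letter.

A

Rule A → syllable 2 ✓.
Rule B → syllable 1 (observed: 2).
Rule C → syllable 4 (observed: 2).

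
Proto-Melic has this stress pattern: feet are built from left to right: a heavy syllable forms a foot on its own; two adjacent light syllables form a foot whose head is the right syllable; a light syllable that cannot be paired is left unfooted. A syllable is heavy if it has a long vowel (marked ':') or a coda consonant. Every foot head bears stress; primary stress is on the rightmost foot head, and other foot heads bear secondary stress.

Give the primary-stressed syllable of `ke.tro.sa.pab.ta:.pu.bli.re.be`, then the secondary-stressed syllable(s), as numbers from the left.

primary 9, secondary 2, 4, 5, 7

Weights: 1 ke L, 2 tro L, 3 sa L, 4 pab H, 5 ta: H, 6 pu L, 7 bli L, 8 re L, 9 be L.
Parse left to right (heavy = foot alone; LL = one foot; stranded L unfooted): (ke.ˈtro) sa (ˈpab) (ˈta:) (pu.ˈbli) (re.ˈbe).
Foot heads: 2, 4, 5, 7, 9.
Primary stress on the rightmost head = syllable 9.
Secondary stress on 2, 4, 5, 7: ke.ˌtro.sa.ˌpab.ˌta:.pu.ˌbli.re.ˈbe.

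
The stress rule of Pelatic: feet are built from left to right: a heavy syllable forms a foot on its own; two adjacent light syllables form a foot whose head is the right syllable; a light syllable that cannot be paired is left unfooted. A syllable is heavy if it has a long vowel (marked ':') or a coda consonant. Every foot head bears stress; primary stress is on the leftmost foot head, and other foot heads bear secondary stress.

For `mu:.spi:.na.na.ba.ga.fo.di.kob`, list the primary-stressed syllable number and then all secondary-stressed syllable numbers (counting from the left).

Weights: 1 mu: H, 2 spi: H, 3 na L, 4 na L, 5 ba L, 6 ga L, 7 fo L, 8 di L, 9 kob H.
Parse left to right (heavy = foot alone; LL = one foot; stranded L unfooted): (ˈmu:) (ˈspi:) (na.ˈna) (ba.ˈga) (fo.ˈdi) (ˈkob).
Foot heads: 1, 2, 4, 6, 8, 9.
Primary stress on the leftmost head = syllable 1.
Secondary stress on 2, 4, 6, 8, 9: ˈmu:.ˌspi:.na.ˌna.ba.ˌga.fo.ˌdi.ˌkob.

primary 1, secondary 2, 4, 6, 8, 9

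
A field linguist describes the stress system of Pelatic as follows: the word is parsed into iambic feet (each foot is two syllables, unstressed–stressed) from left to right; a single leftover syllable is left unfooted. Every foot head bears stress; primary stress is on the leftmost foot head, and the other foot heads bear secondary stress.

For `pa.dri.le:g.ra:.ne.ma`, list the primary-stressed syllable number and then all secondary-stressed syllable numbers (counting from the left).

primary 2, secondary 4, 6

Parse left to right into iambic (σˈσ) feet: (pa.ˈdri) (le:g.ˈra:) (ne.ˈma).
Foot heads (stressed positions): 2, 4, 6.
End Rule Leftmost: primary stress on the leftmost head = syllable 2.
Secondary stress on 4, 6: pa.ˈdri.le:g.ˌra:.ne.ˌma.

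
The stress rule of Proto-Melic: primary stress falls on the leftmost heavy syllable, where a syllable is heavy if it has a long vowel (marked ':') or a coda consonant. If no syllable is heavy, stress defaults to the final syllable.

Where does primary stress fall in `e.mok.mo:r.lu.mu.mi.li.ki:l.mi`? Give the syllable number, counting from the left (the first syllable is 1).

Weights: 1 e L, 2 mok H, 3 mo:r H, 4 lu L, 5 mu L, 6 mi L, 7 li L, 8 ki:l H, 9 mi L.
Heavy syllables in the domain: 2, 3, 8. The leftmost is syllable 2 (mok).
Primary stress: syllable 2 → e.ˈmok.mo:r.lu.mu.mi.li.ki:l.mi.

2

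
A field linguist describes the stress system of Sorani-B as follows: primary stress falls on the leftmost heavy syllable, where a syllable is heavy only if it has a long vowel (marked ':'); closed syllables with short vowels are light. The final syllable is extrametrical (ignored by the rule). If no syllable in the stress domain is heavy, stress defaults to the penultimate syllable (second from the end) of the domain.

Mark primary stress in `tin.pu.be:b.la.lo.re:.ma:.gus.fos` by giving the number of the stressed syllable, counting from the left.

The final syllable (9, fos) is extrametrical; the stress domain is syllables 1–8.
Weights: 1 tin L, 2 pu L, 3 be:b H, 4 la L, 5 lo L, 6 re: H, 7 ma: H, 8 gus L.
Heavy syllables in the domain: 3, 6, 7. The leftmost is syllable 3 (be:b).
Primary stress: syllable 3 → tin.pu.ˈbe:b.la.lo.re:.ma:.gus.fos.

3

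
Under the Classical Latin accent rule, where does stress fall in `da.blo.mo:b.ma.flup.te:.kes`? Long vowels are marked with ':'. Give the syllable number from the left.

Classical Latin: stress the penult if heavy (long vowel or closed), else the antepenult.
Weights: 5 flup H, 6 te: H, 7 kes H.
The penult (syllable 6, te:) is heavy, so it takes stress.
Stress on syllable 6: da.blo.mo:b.ma.flup.ˈte:.kes.

6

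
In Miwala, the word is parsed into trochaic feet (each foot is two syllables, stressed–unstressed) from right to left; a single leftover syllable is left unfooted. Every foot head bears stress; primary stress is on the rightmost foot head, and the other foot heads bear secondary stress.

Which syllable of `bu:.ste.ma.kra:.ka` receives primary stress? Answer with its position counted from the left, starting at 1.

Parse right to left into trochaic (ˈσσ) feet: bu: (ˈste.ma) (ˈkra:.ka). Syllable 1 is left unfooted.
Foot heads (stressed positions): 2, 4.
End Rule Rightmost: primary stress on the rightmost head = syllable 4.
Primary stress: syllable 4 → bu:.ste.ma.ˈkra:.ka.

4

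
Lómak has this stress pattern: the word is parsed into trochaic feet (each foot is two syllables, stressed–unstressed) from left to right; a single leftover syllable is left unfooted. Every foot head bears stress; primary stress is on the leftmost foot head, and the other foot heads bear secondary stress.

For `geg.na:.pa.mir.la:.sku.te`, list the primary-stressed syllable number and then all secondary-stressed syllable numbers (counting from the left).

primary 1, secondary 3, 5

Parse left to right into trochaic (ˈσσ) feet: (ˈgeg.na:) (ˈpa.mir) (ˈla:.sku) te. Syllable 7 is left unfooted.
Foot heads (stressed positions): 1, 3, 5.
End Rule Leftmost: primary stress on the leftmost head = syllable 1.
Secondary stress on 3, 5: ˈgeg.na:.ˌpa.mir.ˌla:.sku.te.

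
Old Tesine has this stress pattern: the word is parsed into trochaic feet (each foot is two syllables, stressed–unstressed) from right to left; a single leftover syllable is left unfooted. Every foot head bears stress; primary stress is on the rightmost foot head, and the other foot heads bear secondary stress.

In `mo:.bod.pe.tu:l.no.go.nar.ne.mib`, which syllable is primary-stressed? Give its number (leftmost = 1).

Parse right to left into trochaic (ˈσσ) feet: mo: (ˈbod.pe) (ˈtu:l.no) (ˈgo.nar) (ˈne.mib). Syllable 1 is left unfooted.
Foot heads (stressed positions): 2, 4, 6, 8.
End Rule Rightmost: primary stress on the rightmost head = syllable 8.
Primary stress: syllable 8 → mo:.bod.pe.tu:l.no.go.nar.ˈne.mib.

8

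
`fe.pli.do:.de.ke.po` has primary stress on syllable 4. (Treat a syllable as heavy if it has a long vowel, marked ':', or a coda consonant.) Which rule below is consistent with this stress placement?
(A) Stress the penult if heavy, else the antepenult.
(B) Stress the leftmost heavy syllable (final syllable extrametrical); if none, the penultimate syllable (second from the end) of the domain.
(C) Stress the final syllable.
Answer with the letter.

A

Rule A → syllable 4 ✓.
Rule B → syllable 3 (observed: 4).
Rule C → syllable 6 (observed: 4).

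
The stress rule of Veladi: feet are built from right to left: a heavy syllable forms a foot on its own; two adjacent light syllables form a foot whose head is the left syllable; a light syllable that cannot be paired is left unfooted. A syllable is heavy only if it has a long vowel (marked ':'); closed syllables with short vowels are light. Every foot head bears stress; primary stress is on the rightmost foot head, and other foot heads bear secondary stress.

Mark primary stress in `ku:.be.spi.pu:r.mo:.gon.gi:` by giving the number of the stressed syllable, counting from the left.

Weights: 1 ku: H, 2 be L, 3 spi L, 4 pu:r H, 5 mo: H, 6 gon L, 7 gi: H.
Parse right to left (heavy = foot alone; LL = one foot; stranded L unfooted): (ˈku:) (ˈbe.spi) (ˈpu:r) (ˈmo:) gon (ˈgi:).
Foot heads: 1, 2, 4, 5, 7.
Primary stress on the rightmost head = syllable 7.
Primary stress: syllable 7 → ku:.be.spi.pu:r.mo:.gon.ˈgi:.

7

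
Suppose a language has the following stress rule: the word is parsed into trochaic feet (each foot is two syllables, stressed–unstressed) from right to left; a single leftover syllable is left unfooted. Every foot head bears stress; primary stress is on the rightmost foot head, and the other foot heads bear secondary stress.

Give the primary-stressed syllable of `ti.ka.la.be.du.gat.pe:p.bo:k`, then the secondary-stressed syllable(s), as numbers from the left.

primary 7, secondary 1, 3, 5

Parse right to left into trochaic (ˈσσ) feet: (ˈti.ka) (ˈla.be) (ˈdu.gat) (ˈpe:p.bo:k).
Foot heads (stressed positions): 1, 3, 5, 7.
End Rule Rightmost: primary stress on the rightmost head = syllable 7.
Secondary stress on 1, 3, 5: ˌti.ka.ˌla.be.ˌdu.gat.ˈpe:p.bo:k.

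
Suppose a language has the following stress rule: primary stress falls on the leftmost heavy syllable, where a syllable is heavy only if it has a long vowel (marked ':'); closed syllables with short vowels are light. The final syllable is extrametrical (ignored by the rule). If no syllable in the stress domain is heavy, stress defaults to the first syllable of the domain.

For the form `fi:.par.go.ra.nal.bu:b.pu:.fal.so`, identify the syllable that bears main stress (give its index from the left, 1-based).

1

The final syllable (9, so) is extrametrical; the stress domain is syllables 1–8.
Weights: 1 fi: H, 2 par L, 3 go L, 4 ra L, 5 nal L, 6 bu:b H, 7 pu: H, 8 fal L.
Heavy syllables in the domain: 1, 6, 7. The leftmost is syllable 1 (fi:).
Primary stress: syllable 1 → ˈfi:.par.go.ra.nal.bu:b.pu:.fal.so.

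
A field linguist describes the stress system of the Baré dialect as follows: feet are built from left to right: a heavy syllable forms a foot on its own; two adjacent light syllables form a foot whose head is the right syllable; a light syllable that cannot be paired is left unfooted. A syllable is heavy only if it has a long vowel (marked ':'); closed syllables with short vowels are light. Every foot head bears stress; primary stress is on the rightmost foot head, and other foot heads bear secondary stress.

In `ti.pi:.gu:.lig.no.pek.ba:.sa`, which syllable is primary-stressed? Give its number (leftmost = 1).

7

Weights: 1 ti L, 2 pi: H, 3 gu: H, 4 lig L, 5 no L, 6 pek L, 7 ba: H, 8 sa L.
Parse left to right (heavy = foot alone; LL = one foot; stranded L unfooted): ti (ˈpi:) (ˈgu:) (lig.ˈno) pek (ˈba:) sa.
Foot heads: 2, 3, 5, 7.
Primary stress on the rightmost head = syllable 7.
Primary stress: syllable 7 → ti.pi:.gu:.lig.no.pek.ˈba:.sa.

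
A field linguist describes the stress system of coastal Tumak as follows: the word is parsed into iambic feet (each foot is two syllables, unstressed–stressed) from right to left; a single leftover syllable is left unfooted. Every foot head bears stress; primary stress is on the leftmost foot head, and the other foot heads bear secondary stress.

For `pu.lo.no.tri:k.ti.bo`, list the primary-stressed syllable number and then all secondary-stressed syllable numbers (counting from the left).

Parse right to left into iambic (σˈσ) feet: (pu.ˈlo) (no.ˈtri:k) (ti.ˈbo).
Foot heads (stressed positions): 2, 4, 6.
End Rule Leftmost: primary stress on the leftmost head = syllable 2.
Secondary stress on 4, 6: pu.ˈlo.no.ˌtri:k.ti.ˌbo.

primary 2, secondary 4, 6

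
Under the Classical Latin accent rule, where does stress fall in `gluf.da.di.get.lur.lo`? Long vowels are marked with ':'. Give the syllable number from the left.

Classical Latin: stress the penult if heavy (long vowel or closed), else the antepenult.
Weights: 4 get H, 5 lur H, 6 lo L.
The penult (syllable 5, lur) is heavy, so it takes stress.
Stress on syllable 5: gluf.da.di.get.ˈlur.lo.

5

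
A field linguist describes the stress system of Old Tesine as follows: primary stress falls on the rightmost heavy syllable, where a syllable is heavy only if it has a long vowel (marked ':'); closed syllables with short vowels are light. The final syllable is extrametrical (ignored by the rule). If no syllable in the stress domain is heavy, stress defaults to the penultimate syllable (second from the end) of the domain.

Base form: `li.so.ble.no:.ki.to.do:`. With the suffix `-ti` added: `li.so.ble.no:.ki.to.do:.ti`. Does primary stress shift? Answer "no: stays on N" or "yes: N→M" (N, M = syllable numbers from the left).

yes: 4→7

Base `li.so.ble.no:.ki.to.do:` (7 syllables):
  The final syllable (7, do:) is extrametrical; the stress domain is syllables 1–6.
  Weights: 1 li L, 2 so L, 3 ble L, 4 no: H, 5 ki L, 6 to L.
  Heavy syllables in the domain: 4. The rightmost is syllable 4 (no:).
  → primary stress on syllable 4.
Suffixed `li.so.ble.no:.ki.to.do:.ti` (8 syllables):
  The final syllable (8, ti) is extrametrical; the stress domain is syllables 1–7.
  Weights: 1 li L, 2 so L, 3 ble L, 4 no: H, 5 ki L, 6 to L, 7 do: H.
  Heavy syllables in the domain: 4, 7. The rightmost is syllable 7 (do:).
  → primary stress on syllable 7.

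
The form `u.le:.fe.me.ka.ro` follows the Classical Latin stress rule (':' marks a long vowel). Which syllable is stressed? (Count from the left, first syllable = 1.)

Classical Latin: stress the penult if heavy (long vowel or closed), else the antepenult.
Weights: 4 me L, 5 ka L, 6 ro L.
The penult (syllable 5, ka) is light, so stress falls on the antepenult (syllable 4, me).
Stress on syllable 4: u.le:.fe.ˈme.ka.ro.

4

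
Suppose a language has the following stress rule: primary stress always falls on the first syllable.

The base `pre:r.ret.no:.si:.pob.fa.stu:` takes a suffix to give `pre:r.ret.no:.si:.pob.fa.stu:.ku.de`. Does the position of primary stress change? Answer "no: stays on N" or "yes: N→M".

Base `pre:r.ret.no:.si:.pob.fa.stu:` (7 syllables):
  The word has 7 syllables; the first syllable is syllable 1 (pre:r).
  → primary stress on syllable 1.
Suffixed `pre:r.ret.no:.si:.pob.fa.stu:.ku.de` (9 syllables):
  The word has 9 syllables; the first syllable is syllable 1 (pre:r).
  → primary stress on syllable 1.

no: stays on 1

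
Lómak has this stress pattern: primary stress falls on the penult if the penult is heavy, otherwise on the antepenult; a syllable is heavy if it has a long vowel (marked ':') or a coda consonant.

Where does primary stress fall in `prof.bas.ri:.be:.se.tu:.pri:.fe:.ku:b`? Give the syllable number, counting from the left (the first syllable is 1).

8

Weights: 7 pri: H, 8 fe: H, 9 ku:b H.
The penult (syllable 8, fe:) is heavy, so it takes stress.
Primary stress: syllable 8 → prof.bas.ri:.be:.se.tu:.pri:.ˈfe:.ku:b.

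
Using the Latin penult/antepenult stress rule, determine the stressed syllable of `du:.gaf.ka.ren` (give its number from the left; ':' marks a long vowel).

2

Classical Latin: stress the penult if heavy (long vowel or closed), else the antepenult.
Weights: 2 gaf H, 3 ka L, 4 ren H.
The penult (syllable 3, ka) is light, so stress falls on the antepenult (syllable 2, gaf).
Stress on syllable 2: du:.ˈgaf.ka.ren.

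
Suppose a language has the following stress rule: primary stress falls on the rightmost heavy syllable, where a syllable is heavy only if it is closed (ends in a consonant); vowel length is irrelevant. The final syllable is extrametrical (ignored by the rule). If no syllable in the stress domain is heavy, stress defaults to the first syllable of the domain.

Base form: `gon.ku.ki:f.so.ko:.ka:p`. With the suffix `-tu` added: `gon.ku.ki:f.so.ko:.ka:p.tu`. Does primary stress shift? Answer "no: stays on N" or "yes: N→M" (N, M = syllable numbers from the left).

Base `gon.ku.ki:f.so.ko:.ka:p` (6 syllables):
  The final syllable (6, ka:p) is extrametrical; the stress domain is syllables 1–5.
  Weights: 1 gon H, 2 ku L, 3 ki:f H, 4 so L, 5 ko: L.
  Heavy syllables in the domain: 1, 3. The rightmost is syllable 3 (ki:f).
  → primary stress on syllable 3.
Suffixed `gon.ku.ki:f.so.ko:.ka:p.tu` (7 syllables):
  The final syllable (7, tu) is extrametrical; the stress domain is syllables 1–6.
  Weights: 1 gon H, 2 ku L, 3 ki:f H, 4 so L, 5 ko: L, 6 ka:p H.
  Heavy syllables in the domain: 1, 3, 6. The rightmost is syllable 6 (ka:p).
  → primary stress on syllable 6.

yes: 3→6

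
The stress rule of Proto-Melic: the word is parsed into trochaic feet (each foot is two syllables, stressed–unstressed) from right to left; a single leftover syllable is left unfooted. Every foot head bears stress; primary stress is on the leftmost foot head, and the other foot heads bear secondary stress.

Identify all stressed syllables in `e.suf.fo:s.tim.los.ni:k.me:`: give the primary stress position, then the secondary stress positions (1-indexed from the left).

primary 2, secondary 4, 6

Parse right to left into trochaic (ˈσσ) feet: e (ˈsuf.fo:s) (ˈtim.los) (ˈni:k.me:). Syllable 1 is left unfooted.
Foot heads (stressed positions): 2, 4, 6.
End Rule Leftmost: primary stress on the leftmost head = syllable 2.
Secondary stress on 4, 6: e.ˈsuf.fo:s.ˌtim.los.ˌni:k.me:.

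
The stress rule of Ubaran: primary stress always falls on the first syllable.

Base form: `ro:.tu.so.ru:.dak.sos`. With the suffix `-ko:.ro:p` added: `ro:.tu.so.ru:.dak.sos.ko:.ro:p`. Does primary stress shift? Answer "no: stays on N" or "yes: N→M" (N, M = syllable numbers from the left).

Base `ro:.tu.so.ru:.dak.sos` (6 syllables):
  The word has 6 syllables; the first syllable is syllable 1 (ro:).
  → primary stress on syllable 1.
Suffixed `ro:.tu.so.ru:.dak.sos.ko:.ro:p` (8 syllables):
  The word has 8 syllables; the first syllable is syllable 1 (ro:).
  → primary stress on syllable 1.

no: stays on 1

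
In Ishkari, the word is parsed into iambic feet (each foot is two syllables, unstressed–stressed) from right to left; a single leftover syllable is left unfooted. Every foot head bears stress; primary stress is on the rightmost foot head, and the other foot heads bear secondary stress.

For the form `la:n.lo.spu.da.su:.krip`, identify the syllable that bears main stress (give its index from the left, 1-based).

6

Parse right to left into iambic (σˈσ) feet: (la:n.ˈlo) (spu.ˈda) (su:.ˈkrip).
Foot heads (stressed positions): 2, 4, 6.
End Rule Rightmost: primary stress on the rightmost head = syllable 6.
Primary stress: syllable 6 → la:n.lo.spu.da.su:.ˈkrip.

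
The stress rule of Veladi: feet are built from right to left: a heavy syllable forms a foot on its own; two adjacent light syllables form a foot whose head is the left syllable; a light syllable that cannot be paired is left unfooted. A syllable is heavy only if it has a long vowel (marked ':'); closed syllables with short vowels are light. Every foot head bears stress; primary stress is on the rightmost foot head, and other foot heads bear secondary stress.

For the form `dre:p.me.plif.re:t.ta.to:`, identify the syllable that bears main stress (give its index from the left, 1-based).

Weights: 1 dre:p H, 2 me L, 3 plif L, 4 re:t H, 5 ta L, 6 to: H.
Parse right to left (heavy = foot alone; LL = one foot; stranded L unfooted): (ˈdre:p) (ˈme.plif) (ˈre:t) ta (ˈto:).
Foot heads: 1, 2, 4, 6.
Primary stress on the rightmost head = syllable 6.
Primary stress: syllable 6 → dre:p.me.plif.re:t.ta.ˈto:.

6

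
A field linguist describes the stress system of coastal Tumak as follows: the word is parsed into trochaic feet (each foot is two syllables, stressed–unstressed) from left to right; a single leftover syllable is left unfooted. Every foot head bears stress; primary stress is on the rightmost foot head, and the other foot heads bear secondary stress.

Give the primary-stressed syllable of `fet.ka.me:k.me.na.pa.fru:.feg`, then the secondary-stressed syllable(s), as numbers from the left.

primary 7, secondary 1, 3, 5

Parse left to right into trochaic (ˈσσ) feet: (ˈfet.ka) (ˈme:k.me) (ˈna.pa) (ˈfru:.feg).
Foot heads (stressed positions): 1, 3, 5, 7.
End Rule Rightmost: primary stress on the rightmost head = syllable 7.
Secondary stress on 1, 3, 5: ˌfet.ka.ˌme:k.me.ˌna.pa.ˈfru:.feg.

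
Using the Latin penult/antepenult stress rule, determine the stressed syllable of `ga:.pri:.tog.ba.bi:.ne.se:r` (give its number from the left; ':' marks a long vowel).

5

Classical Latin: stress the penult if heavy (long vowel or closed), else the antepenult.
Weights: 5 bi: H, 6 ne L, 7 se:r H.
The penult (syllable 6, ne) is light, so stress falls on the antepenult (syllable 5, bi:).
Stress on syllable 5: ga:.pri:.tog.ba.ˈbi:.ne.se:r.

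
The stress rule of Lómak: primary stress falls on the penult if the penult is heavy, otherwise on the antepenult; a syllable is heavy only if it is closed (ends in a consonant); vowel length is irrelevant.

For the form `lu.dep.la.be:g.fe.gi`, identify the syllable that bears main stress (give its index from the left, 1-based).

Weights: 4 be:g H, 5 fe L, 6 gi L.
The penult (syllable 5, fe) is light, so stress falls on the antepenult (syllable 4, be:g).
Primary stress: syllable 4 → lu.dep.la.ˈbe:g.fe.gi.

4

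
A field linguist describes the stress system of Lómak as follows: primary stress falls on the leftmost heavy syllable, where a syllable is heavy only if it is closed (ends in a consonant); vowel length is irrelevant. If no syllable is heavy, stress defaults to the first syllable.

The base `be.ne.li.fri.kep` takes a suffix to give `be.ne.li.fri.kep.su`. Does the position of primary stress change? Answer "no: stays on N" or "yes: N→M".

no: stays on 5

Base `be.ne.li.fri.kep` (5 syllables):
  Weights: 1 be L, 2 ne L, 3 li L, 4 fri L, 5 kep H.
  Heavy syllables in the domain: 5. The leftmost is syllable 5 (kep).
  → primary stress on syllable 5.
Suffixed `be.ne.li.fri.kep.su` (6 syllables):
  Weights: 1 be L, 2 ne L, 3 li L, 4 fri L, 5 kep H, 6 su L.
  Heavy syllables in the domain: 5. The leftmost is syllable 5 (kep).
  → primary stress on syllable 5.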